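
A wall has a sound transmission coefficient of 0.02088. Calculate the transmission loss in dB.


Given values:
  tau = 0.02088
Formula: TL = 10 * log10(1 / tau)
Compute 1 / tau = 1 / 0.02088 = 47.8927
Compute log10(47.8927) = 1.680269
TL = 10 * 1.680269 = 16.8

16.8 dB


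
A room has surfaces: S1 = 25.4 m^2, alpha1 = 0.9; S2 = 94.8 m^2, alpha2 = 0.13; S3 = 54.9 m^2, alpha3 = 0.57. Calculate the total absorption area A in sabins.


Given surfaces:
  Surface 1: 25.4 * 0.9 = 22.86
  Surface 2: 94.8 * 0.13 = 12.324
  Surface 3: 54.9 * 0.57 = 31.293
Formula: A = sum(Si * alpha_i)
A = 22.86 + 12.324 + 31.293
A = 66.48

66.48 sabins


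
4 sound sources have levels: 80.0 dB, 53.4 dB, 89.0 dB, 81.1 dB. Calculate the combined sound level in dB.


Formula: L_total = 10 * log10( sum(10^(Li/10)) )
  Source 1: 10^(80.0/10) = 100000000.0
  Source 2: 10^(53.4/10) = 218776.1624
  Source 3: 10^(89.0/10) = 794328234.7243
  Source 4: 10^(81.1/10) = 128824955.1693
Sum of linear values = 1023371966.056
L_total = 10 * log10(1023371966.056) = 90.1

90.1 dB


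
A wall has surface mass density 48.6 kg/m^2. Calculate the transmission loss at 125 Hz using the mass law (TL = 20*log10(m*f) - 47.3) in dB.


Given values:
  m = 48.6 kg/m^2, f = 125 Hz
Formula: TL = 20 * log10(m * f) - 47.3
Compute m * f = 48.6 * 125 = 6075.0
Compute log10(6075.0) = 3.783546
Compute 20 * 3.783546 = 75.6709
TL = 75.6709 - 47.3 = 28.37

28.37 dB


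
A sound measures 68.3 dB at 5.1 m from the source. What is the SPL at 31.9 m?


Given values:
  SPL1 = 68.3 dB, r1 = 5.1 m, r2 = 31.9 m
Formula: SPL2 = SPL1 - 20 * log10(r2 / r1)
Compute ratio: r2 / r1 = 31.9 / 5.1 = 6.2549
Compute log10: log10(6.2549) = 0.79622
Compute drop: 20 * 0.79622 = 15.9244
SPL2 = 68.3 - 15.9244 = 52.38

52.38 dB


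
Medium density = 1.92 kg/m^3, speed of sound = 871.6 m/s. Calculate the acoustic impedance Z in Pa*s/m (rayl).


Given values:
  rho = 1.92 kg/m^3
  c = 871.6 m/s
Formula: Z = rho * c
Z = 1.92 * 871.6
Z = 1673.47

1673.47 rayl


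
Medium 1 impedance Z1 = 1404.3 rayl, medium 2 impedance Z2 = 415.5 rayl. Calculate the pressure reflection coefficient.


Given values:
  Z1 = 1404.3 rayl, Z2 = 415.5 rayl
Formula: R = (Z2 - Z1) / (Z2 + Z1)
Numerator: Z2 - Z1 = 415.5 - 1404.3 = -988.8
Denominator: Z2 + Z1 = 415.5 + 1404.3 = 1819.8
R = -988.8 / 1819.8 = -0.5434

-0.5434


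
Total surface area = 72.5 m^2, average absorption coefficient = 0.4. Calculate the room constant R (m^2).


Given values:
  S = 72.5 m^2, alpha = 0.4
Formula: R = S * alpha / (1 - alpha)
Numerator: 72.5 * 0.4 = 29.0
Denominator: 1 - 0.4 = 0.6
R = 29.0 / 0.6 = 48.33

48.33 m^2


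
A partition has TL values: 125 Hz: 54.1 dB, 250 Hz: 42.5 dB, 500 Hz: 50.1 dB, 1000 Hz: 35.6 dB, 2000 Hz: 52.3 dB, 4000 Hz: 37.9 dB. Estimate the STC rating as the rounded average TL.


Given TL values at each frequency:
  125 Hz: 54.1 dB
  250 Hz: 42.5 dB
  500 Hz: 50.1 dB
  1000 Hz: 35.6 dB
  2000 Hz: 52.3 dB
  4000 Hz: 37.9 dB
Formula: STC ~ round(average of TL values)
Sum = 54.1 + 42.5 + 50.1 + 35.6 + 52.3 + 37.9 = 272.5
Average = 272.5 / 6 = 45.42
Rounded: 45

45


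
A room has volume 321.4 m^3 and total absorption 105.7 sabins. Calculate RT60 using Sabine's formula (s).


Given values:
  V = 321.4 m^3
  A = 105.7 sabins
Formula: RT60 = 0.161 * V / A
Numerator: 0.161 * 321.4 = 51.7454
RT60 = 51.7454 / 105.7 = 0.49

0.49 s


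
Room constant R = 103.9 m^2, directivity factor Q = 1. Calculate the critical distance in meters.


Given values:
  R = 103.9 m^2, Q = 1
Formula: d_c = 0.141 * sqrt(Q * R)
Compute Q * R = 1 * 103.9 = 103.9
Compute sqrt(103.9) = 10.1931
d_c = 0.141 * 10.1931 = 1.437

1.437 m


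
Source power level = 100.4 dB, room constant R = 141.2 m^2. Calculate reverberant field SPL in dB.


Given values:
  Lw = 100.4 dB, R = 141.2 m^2
Formula: SPL = Lw + 10 * log10(4 / R)
Compute 4 / R = 4 / 141.2 = 0.028329
Compute 10 * log10(0.028329) = -15.4777
SPL = 100.4 + (-15.4777) = 84.92

84.92 dB


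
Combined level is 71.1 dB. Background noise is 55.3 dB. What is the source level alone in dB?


Given values:
  L_total = 71.1 dB, L_bg = 55.3 dB
Formula: L_source = 10 * log10(10^(L_total/10) - 10^(L_bg/10))
Convert to linear:
  10^(71.1/10) = 12882495.5169
  10^(55.3/10) = 338844.1561
Difference: 12882495.5169 - 338844.1561 = 12543651.3608
L_source = 10 * log10(12543651.3608) = 70.98

70.98 dB


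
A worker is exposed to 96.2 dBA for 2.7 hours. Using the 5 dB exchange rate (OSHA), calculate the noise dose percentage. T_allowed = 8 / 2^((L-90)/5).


Given values:
  L = 96.2 dBA, T = 2.7 hours
Formula: T_allowed = 8 / 2^((L - 90) / 5)
Compute exponent: (96.2 - 90) / 5 = 1.24
Compute 2^(1.24) = 2.361985
T_allowed = 8 / 2.361985 = 3.386982 hours
Dose = (T / T_allowed) * 100
Dose = (2.7 / 3.386982) * 100 = 79.72

79.72 %


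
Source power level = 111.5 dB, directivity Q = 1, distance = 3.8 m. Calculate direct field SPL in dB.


Given values:
  Lw = 111.5 dB, Q = 1, r = 3.8 m
Formula: SPL = Lw + 10 * log10(Q / (4 * pi * r^2))
Compute 4 * pi * r^2 = 4 * pi * 3.8^2 = 181.4584
Compute Q / denom = 1 / 181.4584 = 0.0055109
Compute 10 * log10(0.0055109) = -22.5878
SPL = 111.5 + (-22.5878) = 88.91

88.91 dB


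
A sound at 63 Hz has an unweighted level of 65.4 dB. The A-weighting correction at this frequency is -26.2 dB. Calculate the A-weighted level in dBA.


Given values:
  SPL = 65.4 dB
  A-weighting at 63 Hz = -26.2 dB
Formula: L_A = SPL + A_weight
L_A = 65.4 + (-26.2)
L_A = 39.2

39.2 dBA


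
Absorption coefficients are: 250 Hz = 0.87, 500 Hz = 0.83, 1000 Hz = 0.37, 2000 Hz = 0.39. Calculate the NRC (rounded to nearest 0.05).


Given values:
  a_250 = 0.87, a_500 = 0.83
  a_1000 = 0.37, a_2000 = 0.39
Formula: NRC = (a250 + a500 + a1000 + a2000) / 4
Sum = 0.87 + 0.83 + 0.37 + 0.39 = 2.46
NRC = 2.46 / 4 = 0.615
Rounded to nearest 0.05: 0.6

0.6


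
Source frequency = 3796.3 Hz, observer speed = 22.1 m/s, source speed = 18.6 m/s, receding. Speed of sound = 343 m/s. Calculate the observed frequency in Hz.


Given values:
  f_s = 3796.3 Hz, v_o = 22.1 m/s, v_s = 18.6 m/s
  Direction: receding
Formula: f_o = f_s * (c - v_o) / (c + v_s)
Numerator: c - v_o = 343 - 22.1 = 320.9
Denominator: c + v_s = 343 + 18.6 = 361.6
f_o = 3796.3 * 320.9 / 361.6 = 3369.01

3369.01 Hz


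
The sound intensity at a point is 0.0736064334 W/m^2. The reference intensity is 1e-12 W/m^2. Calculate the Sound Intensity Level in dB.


Given values:
  I = 0.0736064334 W/m^2
  I_ref = 1e-12 W/m^2
Formula: SIL = 10 * log10(I / I_ref)
Compute ratio: I / I_ref = 73606433400
Compute log10: log10(73606433400) = 10.866916
Multiply: SIL = 10 * 10.866916 = 108.67

108.67 dB


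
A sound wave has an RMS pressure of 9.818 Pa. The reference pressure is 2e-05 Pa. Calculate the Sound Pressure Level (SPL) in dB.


Given values:
  p = 9.818 Pa
  p_ref = 2e-05 Pa
Formula: SPL = 20 * log10(p / p_ref)
Compute ratio: p / p_ref = 9.818 / 2e-05 = 490900
Compute log10: log10(490900) = 5.690993
Multiply: SPL = 20 * 5.690993 = 113.82

113.82 dB


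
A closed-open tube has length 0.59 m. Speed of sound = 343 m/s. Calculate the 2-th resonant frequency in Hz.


Given values:
  Tube type: closed-open, L = 0.59 m, c = 343 m/s, n = 2
Formula: f_n = (2n - 1) * c / (4 * L)
Compute 2n - 1 = 2*2 - 1 = 3
Compute 4 * L = 4 * 0.59 = 2.36
f = 3 * 343 / 2.36
f = 436.02

436.02 Hz


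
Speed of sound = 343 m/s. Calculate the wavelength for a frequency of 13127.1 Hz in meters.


Given values:
  c = 343 m/s, f = 13127.1 Hz
Formula: lambda = c / f
lambda = 343 / 13127.1
lambda = 0.0261

0.0261 m


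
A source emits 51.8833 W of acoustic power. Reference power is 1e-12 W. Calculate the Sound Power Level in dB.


Given values:
  W = 51.8833 W
  W_ref = 1e-12 W
Formula: SWL = 10 * log10(W / W_ref)
Compute ratio: W / W_ref = 51883300000000
Compute log10: log10(51883300000000) = 13.715028
Multiply: SWL = 10 * 13.715028 = 137.15

137.15 dB


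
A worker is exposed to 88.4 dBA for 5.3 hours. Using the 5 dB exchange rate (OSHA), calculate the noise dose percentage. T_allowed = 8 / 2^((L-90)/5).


Given values:
  L = 88.4 dBA, T = 5.3 hours
Formula: T_allowed = 8 / 2^((L - 90) / 5)
Compute exponent: (88.4 - 90) / 5 = -0.32
Compute 2^(-0.32) = 0.80107
T_allowed = 8 / 0.80107 = 9.986643 hours
Dose = (T / T_allowed) * 100
Dose = (5.3 / 9.986643) * 100 = 53.07

53.07 %


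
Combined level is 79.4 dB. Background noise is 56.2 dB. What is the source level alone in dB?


Given values:
  L_total = 79.4 dB, L_bg = 56.2 dB
Formula: L_source = 10 * log10(10^(L_total/10) - 10^(L_bg/10))
Convert to linear:
  10^(79.4/10) = 87096358.9956
  10^(56.2/10) = 416869.3835
Difference: 87096358.9956 - 416869.3835 = 86679489.6121
L_source = 10 * log10(86679489.6121) = 79.38

79.38 dB


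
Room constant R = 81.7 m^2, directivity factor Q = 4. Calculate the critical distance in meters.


Given values:
  R = 81.7 m^2, Q = 4
Formula: d_c = 0.141 * sqrt(Q * R)
Compute Q * R = 4 * 81.7 = 326.8
Compute sqrt(326.8) = 18.0776
d_c = 0.141 * 18.0776 = 2.549

2.549 m


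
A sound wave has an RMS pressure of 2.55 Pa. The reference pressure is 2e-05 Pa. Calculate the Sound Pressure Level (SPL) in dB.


Given values:
  p = 2.55 Pa
  p_ref = 2e-05 Pa
Formula: SPL = 20 * log10(p / p_ref)
Compute ratio: p / p_ref = 2.55 / 2e-05 = 127500
Compute log10: log10(127500) = 5.10551
Multiply: SPL = 20 * 5.10551 = 102.11

102.11 dB


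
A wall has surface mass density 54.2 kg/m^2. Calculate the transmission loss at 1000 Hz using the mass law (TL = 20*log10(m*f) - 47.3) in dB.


Given values:
  m = 54.2 kg/m^2, f = 1000 Hz
Formula: TL = 20 * log10(m * f) - 47.3
Compute m * f = 54.2 * 1000 = 54200.0
Compute log10(54200.0) = 4.733999
Compute 20 * 4.733999 = 94.68
TL = 94.68 - 47.3 = 47.38

47.38 dB


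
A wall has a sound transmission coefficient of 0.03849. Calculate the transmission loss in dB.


Given values:
  tau = 0.03849
Formula: TL = 10 * log10(1 / tau)
Compute 1 / tau = 1 / 0.03849 = 25.9808
Compute log10(25.9808) = 1.414653
TL = 10 * 1.414653 = 14.15

14.15 dB


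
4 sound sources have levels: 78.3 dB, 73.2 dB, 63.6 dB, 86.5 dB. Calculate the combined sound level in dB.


Formula: L_total = 10 * log10( sum(10^(Li/10)) )
  Source 1: 10^(78.3/10) = 67608297.5392
  Source 2: 10^(73.2/10) = 20892961.3085
  Source 3: 10^(63.6/10) = 2290867.6528
  Source 4: 10^(86.5/10) = 446683592.151
Sum of linear values = 537475718.6515
L_total = 10 * log10(537475718.6515) = 87.3

87.3 dB


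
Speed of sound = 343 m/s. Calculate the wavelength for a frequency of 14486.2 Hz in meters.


Given values:
  c = 343 m/s, f = 14486.2 Hz
Formula: lambda = c / f
lambda = 343 / 14486.2
lambda = 0.0237

0.0237 m


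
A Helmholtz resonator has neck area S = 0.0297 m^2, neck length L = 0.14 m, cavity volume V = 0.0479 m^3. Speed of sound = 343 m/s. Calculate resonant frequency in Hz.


Given values:
  S = 0.0297 m^2, L = 0.14 m, V = 0.0479 m^3, c = 343 m/s
Formula: f = (c / (2*pi)) * sqrt(S / (V * L))
Compute V * L = 0.0479 * 0.14 = 0.006706
Compute S / (V * L) = 0.0297 / 0.006706 = 4.4289
Compute sqrt(4.4289) = 2.104495
Compute c / (2*pi) = 343 / 6.283185 = 54.590148
f = 54.590148 * 2.104495 = 114.88

114.88 Hz


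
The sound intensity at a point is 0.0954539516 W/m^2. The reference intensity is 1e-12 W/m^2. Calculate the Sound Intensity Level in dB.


Given values:
  I = 0.0954539516 W/m^2
  I_ref = 1e-12 W/m^2
Formula: SIL = 10 * log10(I / I_ref)
Compute ratio: I / I_ref = 95453951600
Compute log10: log10(95453951600) = 10.979794
Multiply: SIL = 10 * 10.979794 = 109.8

109.8 dB


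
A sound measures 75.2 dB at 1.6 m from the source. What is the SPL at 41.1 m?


Given values:
  SPL1 = 75.2 dB, r1 = 1.6 m, r2 = 41.1 m
Formula: SPL2 = SPL1 - 20 * log10(r2 / r1)
Compute ratio: r2 / r1 = 41.1 / 1.6 = 25.6875
Compute log10: log10(25.6875) = 1.409722
Compute drop: 20 * 1.409722 = 28.1944
SPL2 = 75.2 - 28.1944 = 47.01

47.01 dB


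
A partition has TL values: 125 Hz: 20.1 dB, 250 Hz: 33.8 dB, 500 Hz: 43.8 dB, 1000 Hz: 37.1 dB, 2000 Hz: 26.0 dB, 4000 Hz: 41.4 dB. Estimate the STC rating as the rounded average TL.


Given TL values at each frequency:
  125 Hz: 20.1 dB
  250 Hz: 33.8 dB
  500 Hz: 43.8 dB
  1000 Hz: 37.1 dB
  2000 Hz: 26.0 dB
  4000 Hz: 41.4 dB
Formula: STC ~ round(average of TL values)
Sum = 20.1 + 33.8 + 43.8 + 37.1 + 26.0 + 41.4 = 202.2
Average = 202.2 / 6 = 33.7
Rounded: 34

34


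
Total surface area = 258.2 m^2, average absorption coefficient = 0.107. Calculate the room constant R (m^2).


Given values:
  S = 258.2 m^2, alpha = 0.107
Formula: R = S * alpha / (1 - alpha)
Numerator: 258.2 * 0.107 = 27.6274
Denominator: 1 - 0.107 = 0.893
R = 27.6274 / 0.893 = 30.94

30.94 m^2


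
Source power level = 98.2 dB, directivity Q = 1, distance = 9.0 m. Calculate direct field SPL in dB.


Given values:
  Lw = 98.2 dB, Q = 1, r = 9.0 m
Formula: SPL = Lw + 10 * log10(Q / (4 * pi * r^2))
Compute 4 * pi * r^2 = 4 * pi * 9.0^2 = 1017.876
Compute Q / denom = 1 / 1017.876 = 0.00098244
Compute 10 * log10(0.00098244) = -30.0769
SPL = 98.2 + (-30.0769) = 68.12

68.12 dB


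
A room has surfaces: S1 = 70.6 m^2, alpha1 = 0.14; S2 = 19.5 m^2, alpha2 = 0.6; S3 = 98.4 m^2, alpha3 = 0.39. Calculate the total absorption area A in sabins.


Given surfaces:
  Surface 1: 70.6 * 0.14 = 9.884
  Surface 2: 19.5 * 0.6 = 11.7
  Surface 3: 98.4 * 0.39 = 38.376
Formula: A = sum(Si * alpha_i)
A = 9.884 + 11.7 + 38.376
A = 59.96

59.96 sabins


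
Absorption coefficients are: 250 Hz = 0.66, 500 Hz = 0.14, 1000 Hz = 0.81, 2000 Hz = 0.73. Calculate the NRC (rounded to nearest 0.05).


Given values:
  a_250 = 0.66, a_500 = 0.14
  a_1000 = 0.81, a_2000 = 0.73
Formula: NRC = (a250 + a500 + a1000 + a2000) / 4
Sum = 0.66 + 0.14 + 0.81 + 0.73 = 2.34
NRC = 2.34 / 4 = 0.585
Rounded to nearest 0.05: 0.6

0.6


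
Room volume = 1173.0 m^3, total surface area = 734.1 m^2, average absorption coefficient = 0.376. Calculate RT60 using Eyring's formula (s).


Given values:
  V = 1173.0 m^3, S = 734.1 m^2, alpha = 0.376
Formula: RT60 = 0.161 * V / (-S * ln(1 - alpha))
Compute ln(1 - 0.376) = ln(0.624) = -0.471605
Denominator: -734.1 * -0.471605 = 346.2052
Numerator: 0.161 * 1173.0 = 188.853
RT60 = 188.853 / 346.2052 = 0.545

0.545 s


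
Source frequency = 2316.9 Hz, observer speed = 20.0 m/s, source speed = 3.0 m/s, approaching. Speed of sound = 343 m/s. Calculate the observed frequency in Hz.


Given values:
  f_s = 2316.9 Hz, v_o = 20.0 m/s, v_s = 3.0 m/s
  Direction: approaching
Formula: f_o = f_s * (c + v_o) / (c - v_s)
Numerator: c + v_o = 343 + 20.0 = 363.0
Denominator: c - v_s = 343 - 3.0 = 340.0
f_o = 2316.9 * 363.0 / 340.0 = 2473.63

2473.63 Hz


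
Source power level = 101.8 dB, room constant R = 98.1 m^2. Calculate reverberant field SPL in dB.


Given values:
  Lw = 101.8 dB, R = 98.1 m^2
Formula: SPL = Lw + 10 * log10(4 / R)
Compute 4 / R = 4 / 98.1 = 0.040775
Compute 10 * log10(0.040775) = -13.8961
SPL = 101.8 + (-13.8961) = 87.9

87.9 dB


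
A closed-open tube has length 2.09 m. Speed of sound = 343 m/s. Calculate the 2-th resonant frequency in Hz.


Given values:
  Tube type: closed-open, L = 2.09 m, c = 343 m/s, n = 2
Formula: f_n = (2n - 1) * c / (4 * L)
Compute 2n - 1 = 2*2 - 1 = 3
Compute 4 * L = 4 * 2.09 = 8.36
f = 3 * 343 / 8.36
f = 123.09

123.09 Hz


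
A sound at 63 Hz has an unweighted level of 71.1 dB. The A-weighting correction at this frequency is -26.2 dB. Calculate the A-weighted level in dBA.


Given values:
  SPL = 71.1 dB
  A-weighting at 63 Hz = -26.2 dB
Formula: L_A = SPL + A_weight
L_A = 71.1 + (-26.2)
L_A = 44.9

44.9 dBA


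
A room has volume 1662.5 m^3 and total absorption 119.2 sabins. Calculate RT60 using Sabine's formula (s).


Given values:
  V = 1662.5 m^3
  A = 119.2 sabins
Formula: RT60 = 0.161 * V / A
Numerator: 0.161 * 1662.5 = 267.6625
RT60 = 267.6625 / 119.2 = 2.245

2.245 s


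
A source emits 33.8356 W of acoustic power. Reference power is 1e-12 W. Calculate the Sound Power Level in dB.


Given values:
  W = 33.8356 W
  W_ref = 1e-12 W
Formula: SWL = 10 * log10(W / W_ref)
Compute ratio: W / W_ref = 33835600000000
Compute log10: log10(33835600000000) = 13.529374
Multiply: SWL = 10 * 13.529374 = 135.29

135.29 dB


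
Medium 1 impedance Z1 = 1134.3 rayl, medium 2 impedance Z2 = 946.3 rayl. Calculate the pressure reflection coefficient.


Given values:
  Z1 = 1134.3 rayl, Z2 = 946.3 rayl
Formula: R = (Z2 - Z1) / (Z2 + Z1)
Numerator: Z2 - Z1 = 946.3 - 1134.3 = -188.0
Denominator: Z2 + Z1 = 946.3 + 1134.3 = 2080.6
R = -188.0 / 2080.6 = -0.0904

-0.0904


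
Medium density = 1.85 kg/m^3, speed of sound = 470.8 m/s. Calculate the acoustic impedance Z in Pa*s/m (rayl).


Given values:
  rho = 1.85 kg/m^3
  c = 470.8 m/s
Formula: Z = rho * c
Z = 1.85 * 470.8
Z = 870.98

870.98 rayl


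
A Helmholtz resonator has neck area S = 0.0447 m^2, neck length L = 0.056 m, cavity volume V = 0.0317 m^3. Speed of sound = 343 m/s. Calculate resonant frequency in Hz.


Given values:
  S = 0.0447 m^2, L = 0.056 m, V = 0.0317 m^3, c = 343 m/s
Formula: f = (c / (2*pi)) * sqrt(S / (V * L))
Compute V * L = 0.0317 * 0.056 = 0.0017752
Compute S / (V * L) = 0.0447 / 0.0017752 = 25.1803
Compute sqrt(25.1803) = 5.017998
Compute c / (2*pi) = 343 / 6.283185 = 54.590148
f = 54.590148 * 5.017998 = 273.93

273.93 Hz


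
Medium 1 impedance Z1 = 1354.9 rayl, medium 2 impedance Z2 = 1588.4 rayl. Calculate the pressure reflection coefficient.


Given values:
  Z1 = 1354.9 rayl, Z2 = 1588.4 rayl
Formula: R = (Z2 - Z1) / (Z2 + Z1)
Numerator: Z2 - Z1 = 1588.4 - 1354.9 = 233.5
Denominator: Z2 + Z1 = 1588.4 + 1354.9 = 2943.3
R = 233.5 / 2943.3 = 0.0793

0.0793


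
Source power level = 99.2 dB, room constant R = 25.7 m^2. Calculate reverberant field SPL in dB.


Given values:
  Lw = 99.2 dB, R = 25.7 m^2
Formula: SPL = Lw + 10 * log10(4 / R)
Compute 4 / R = 4 / 25.7 = 0.155642
Compute 10 * log10(0.155642) = -8.0787
SPL = 99.2 + (-8.0787) = 91.12

91.12 dB


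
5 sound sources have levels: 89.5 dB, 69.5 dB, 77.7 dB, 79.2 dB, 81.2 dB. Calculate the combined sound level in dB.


Formula: L_total = 10 * log10( sum(10^(Li/10)) )
  Source 1: 10^(89.5/10) = 891250938.1337
  Source 2: 10^(69.5/10) = 8912509.3813
  Source 3: 10^(77.7/10) = 58884365.5356
  Source 4: 10^(79.2/10) = 83176377.1103
  Source 5: 10^(81.2/10) = 131825673.8556
Sum of linear values = 1174049864.0165
L_total = 10 * log10(1174049864.0165) = 90.7

90.7 dB


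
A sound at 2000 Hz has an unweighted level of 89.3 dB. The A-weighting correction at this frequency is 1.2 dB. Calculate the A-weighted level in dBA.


Given values:
  SPL = 89.3 dB
  A-weighting at 2000 Hz = 1.2 dB
Formula: L_A = SPL + A_weight
L_A = 89.3 + (1.2)
L_A = 90.5

90.5 dBA


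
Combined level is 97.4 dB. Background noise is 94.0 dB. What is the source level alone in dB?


Given values:
  L_total = 97.4 dB, L_bg = 94.0 dB
Formula: L_source = 10 * log10(10^(L_total/10) - 10^(L_bg/10))
Convert to linear:
  10^(97.4/10) = 5495408738.5762
  10^(94.0/10) = 2511886431.5096
Difference: 5495408738.5762 - 2511886431.5096 = 2983522307.0666
L_source = 10 * log10(2983522307.0666) = 94.75

94.75 dB


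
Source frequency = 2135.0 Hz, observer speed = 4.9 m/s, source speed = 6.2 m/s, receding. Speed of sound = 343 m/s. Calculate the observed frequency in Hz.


Given values:
  f_s = 2135.0 Hz, v_o = 4.9 m/s, v_s = 6.2 m/s
  Direction: receding
Formula: f_o = f_s * (c - v_o) / (c + v_s)
Numerator: c - v_o = 343 - 4.9 = 338.1
Denominator: c + v_s = 343 + 6.2 = 349.2
f_o = 2135.0 * 338.1 / 349.2 = 2067.13

2067.13 Hz


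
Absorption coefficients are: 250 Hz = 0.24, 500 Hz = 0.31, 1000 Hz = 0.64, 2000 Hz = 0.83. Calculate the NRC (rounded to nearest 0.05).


Given values:
  a_250 = 0.24, a_500 = 0.31
  a_1000 = 0.64, a_2000 = 0.83
Formula: NRC = (a250 + a500 + a1000 + a2000) / 4
Sum = 0.24 + 0.31 + 0.64 + 0.83 = 2.02
NRC = 2.02 / 4 = 0.505
Rounded to nearest 0.05: 0.5

0.5


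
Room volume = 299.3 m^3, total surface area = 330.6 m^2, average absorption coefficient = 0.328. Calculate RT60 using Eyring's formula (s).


Given values:
  V = 299.3 m^3, S = 330.6 m^2, alpha = 0.328
Formula: RT60 = 0.161 * V / (-S * ln(1 - alpha))
Compute ln(1 - 0.328) = ln(0.672) = -0.397497
Denominator: -330.6 * -0.397497 = 131.4125
Numerator: 0.161 * 299.3 = 48.1873
RT60 = 48.1873 / 131.4125 = 0.367

0.367 s


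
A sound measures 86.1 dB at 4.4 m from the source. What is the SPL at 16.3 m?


Given values:
  SPL1 = 86.1 dB, r1 = 4.4 m, r2 = 16.3 m
Formula: SPL2 = SPL1 - 20 * log10(r2 / r1)
Compute ratio: r2 / r1 = 16.3 / 4.4 = 3.7045
Compute log10: log10(3.7045) = 0.56873
Compute drop: 20 * 0.56873 = 11.3746
SPL2 = 86.1 - 11.3746 = 74.73

74.73 dB


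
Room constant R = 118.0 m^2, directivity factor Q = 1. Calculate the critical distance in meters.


Given values:
  R = 118.0 m^2, Q = 1
Formula: d_c = 0.141 * sqrt(Q * R)
Compute Q * R = 1 * 118.0 = 118.0
Compute sqrt(118.0) = 10.8628
d_c = 0.141 * 10.8628 = 1.532

1.532 m


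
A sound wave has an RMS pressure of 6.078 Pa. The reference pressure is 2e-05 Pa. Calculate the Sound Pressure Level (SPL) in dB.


Given values:
  p = 6.078 Pa
  p_ref = 2e-05 Pa
Formula: SPL = 20 * log10(p / p_ref)
Compute ratio: p / p_ref = 6.078 / 2e-05 = 303900
Compute log10: log10(303900) = 5.482731
Multiply: SPL = 20 * 5.482731 = 109.65

109.65 dB


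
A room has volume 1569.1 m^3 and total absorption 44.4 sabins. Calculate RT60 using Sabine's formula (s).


Given values:
  V = 1569.1 m^3
  A = 44.4 sabins
Formula: RT60 = 0.161 * V / A
Numerator: 0.161 * 1569.1 = 252.6251
RT60 = 252.6251 / 44.4 = 5.69

5.69 s


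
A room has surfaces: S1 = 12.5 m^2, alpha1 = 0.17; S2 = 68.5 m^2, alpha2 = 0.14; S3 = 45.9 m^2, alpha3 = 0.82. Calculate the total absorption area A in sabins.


Given surfaces:
  Surface 1: 12.5 * 0.17 = 2.125
  Surface 2: 68.5 * 0.14 = 9.59
  Surface 3: 45.9 * 0.82 = 37.638
Formula: A = sum(Si * alpha_i)
A = 2.125 + 9.59 + 37.638
A = 49.35

49.35 sabins


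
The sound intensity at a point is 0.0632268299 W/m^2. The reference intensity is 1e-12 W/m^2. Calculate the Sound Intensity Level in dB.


Given values:
  I = 0.0632268299 W/m^2
  I_ref = 1e-12 W/m^2
Formula: SIL = 10 * log10(I / I_ref)
Compute ratio: I / I_ref = 63226829900
Compute log10: log10(63226829900) = 10.800901
Multiply: SIL = 10 * 10.800901 = 108.01

108.01 dB


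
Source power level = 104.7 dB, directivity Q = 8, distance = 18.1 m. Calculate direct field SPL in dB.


Given values:
  Lw = 104.7 dB, Q = 8, r = 18.1 m
Formula: SPL = Lw + 10 * log10(Q / (4 * pi * r^2))
Compute 4 * pi * r^2 = 4 * pi * 18.1^2 = 4116.8687
Compute Q / denom = 8 / 4116.8687 = 0.00194322
Compute 10 * log10(0.00194322) = -27.1148
SPL = 104.7 + (-27.1148) = 77.59

77.59 dB


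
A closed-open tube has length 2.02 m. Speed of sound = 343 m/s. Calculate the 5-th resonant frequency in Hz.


Given values:
  Tube type: closed-open, L = 2.02 m, c = 343 m/s, n = 5
Formula: f_n = (2n - 1) * c / (4 * L)
Compute 2n - 1 = 2*5 - 1 = 9
Compute 4 * L = 4 * 2.02 = 8.08
f = 9 * 343 / 8.08
f = 382.05

382.05 Hz


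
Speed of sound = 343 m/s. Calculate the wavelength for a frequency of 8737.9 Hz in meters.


Given values:
  c = 343 m/s, f = 8737.9 Hz
Formula: lambda = c / f
lambda = 343 / 8737.9
lambda = 0.0393

0.0393 m


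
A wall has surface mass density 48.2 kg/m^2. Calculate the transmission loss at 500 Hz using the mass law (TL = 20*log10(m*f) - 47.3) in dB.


Given values:
  m = 48.2 kg/m^2, f = 500 Hz
Formula: TL = 20 * log10(m * f) - 47.3
Compute m * f = 48.2 * 500 = 24100.0
Compute log10(24100.0) = 4.382017
Compute 20 * 4.382017 = 87.6403
TL = 87.6403 - 47.3 = 40.34

40.34 dB


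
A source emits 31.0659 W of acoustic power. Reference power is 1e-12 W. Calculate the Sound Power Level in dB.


Given values:
  W = 31.0659 W
  W_ref = 1e-12 W
Formula: SWL = 10 * log10(W / W_ref)
Compute ratio: W / W_ref = 31065900000000
Compute log10: log10(31065900000000) = 13.492284
Multiply: SWL = 10 * 13.492284 = 134.92

134.92 dB


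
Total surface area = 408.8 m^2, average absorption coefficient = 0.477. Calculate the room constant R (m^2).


Given values:
  S = 408.8 m^2, alpha = 0.477
Formula: R = S * alpha / (1 - alpha)
Numerator: 408.8 * 0.477 = 194.9976
Denominator: 1 - 0.477 = 0.523
R = 194.9976 / 0.523 = 372.84

372.84 m^2


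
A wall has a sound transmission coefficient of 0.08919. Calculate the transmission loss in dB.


Given values:
  tau = 0.08919
Formula: TL = 10 * log10(1 / tau)
Compute 1 / tau = 1 / 0.08919 = 11.212
Compute log10(11.212) = 1.049683
TL = 10 * 1.049683 = 10.5

10.5 dB


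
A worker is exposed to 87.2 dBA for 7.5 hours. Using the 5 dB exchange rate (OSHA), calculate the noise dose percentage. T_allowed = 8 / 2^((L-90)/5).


Given values:
  L = 87.2 dBA, T = 7.5 hours
Formula: T_allowed = 8 / 2^((L - 90) / 5)
Compute exponent: (87.2 - 90) / 5 = -0.56
Compute 2^(-0.56) = 0.678302
T_allowed = 8 / 0.678302 = 11.794157 hours
Dose = (T / T_allowed) * 100
Dose = (7.5 / 11.794157) * 100 = 63.59

63.59 %


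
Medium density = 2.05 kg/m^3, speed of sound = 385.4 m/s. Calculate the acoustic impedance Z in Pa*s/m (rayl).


Given values:
  rho = 2.05 kg/m^3
  c = 385.4 m/s
Formula: Z = rho * c
Z = 2.05 * 385.4
Z = 790.07

790.07 rayl


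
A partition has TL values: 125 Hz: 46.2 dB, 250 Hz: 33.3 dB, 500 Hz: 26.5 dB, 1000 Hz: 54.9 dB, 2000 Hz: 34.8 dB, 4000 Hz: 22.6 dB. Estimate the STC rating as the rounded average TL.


Given TL values at each frequency:
  125 Hz: 46.2 dB
  250 Hz: 33.3 dB
  500 Hz: 26.5 dB
  1000 Hz: 54.9 dB
  2000 Hz: 34.8 dB
  4000 Hz: 22.6 dB
Formula: STC ~ round(average of TL values)
Sum = 46.2 + 33.3 + 26.5 + 54.9 + 34.8 + 22.6 = 218.3
Average = 218.3 / 6 = 36.38
Rounded: 36

36


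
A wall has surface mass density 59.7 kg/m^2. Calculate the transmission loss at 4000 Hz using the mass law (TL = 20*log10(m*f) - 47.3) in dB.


Given values:
  m = 59.7 kg/m^2, f = 4000 Hz
Formula: TL = 20 * log10(m * f) - 47.3
Compute m * f = 59.7 * 4000 = 238800.0
Compute log10(238800.0) = 5.378034
Compute 20 * 5.378034 = 107.5607
TL = 107.5607 - 47.3 = 60.26

60.26 dB


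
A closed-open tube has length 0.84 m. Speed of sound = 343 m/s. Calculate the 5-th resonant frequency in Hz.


Given values:
  Tube type: closed-open, L = 0.84 m, c = 343 m/s, n = 5
Formula: f_n = (2n - 1) * c / (4 * L)
Compute 2n - 1 = 2*5 - 1 = 9
Compute 4 * L = 4 * 0.84 = 3.36
f = 9 * 343 / 3.36
f = 918.75

918.75 Hz


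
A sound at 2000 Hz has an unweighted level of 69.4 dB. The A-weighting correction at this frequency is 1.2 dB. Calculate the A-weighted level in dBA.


Given values:
  SPL = 69.4 dB
  A-weighting at 2000 Hz = 1.2 dB
Formula: L_A = SPL + A_weight
L_A = 69.4 + (1.2)
L_A = 70.6

70.6 dBA


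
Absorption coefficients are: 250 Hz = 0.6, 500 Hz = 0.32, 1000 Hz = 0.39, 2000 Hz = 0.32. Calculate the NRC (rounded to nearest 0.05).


Given values:
  a_250 = 0.6, a_500 = 0.32
  a_1000 = 0.39, a_2000 = 0.32
Formula: NRC = (a250 + a500 + a1000 + a2000) / 4
Sum = 0.6 + 0.32 + 0.39 + 0.32 = 1.63
NRC = 1.63 / 4 = 0.4075
Rounded to nearest 0.05: 0.4

0.4


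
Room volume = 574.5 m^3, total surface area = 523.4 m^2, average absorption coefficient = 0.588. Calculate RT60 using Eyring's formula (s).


Given values:
  V = 574.5 m^3, S = 523.4 m^2, alpha = 0.588
Formula: RT60 = 0.161 * V / (-S * ln(1 - alpha))
Compute ln(1 - 0.588) = ln(0.412) = -0.886732
Denominator: -523.4 * -0.886732 = 464.1155
Numerator: 0.161 * 574.5 = 92.4945
RT60 = 92.4945 / 464.1155 = 0.199

0.199 s


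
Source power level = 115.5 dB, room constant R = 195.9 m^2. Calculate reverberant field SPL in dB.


Given values:
  Lw = 115.5 dB, R = 195.9 m^2
Formula: SPL = Lw + 10 * log10(4 / R)
Compute 4 / R = 4 / 195.9 = 0.020419
Compute 10 * log10(0.020419) = -16.8997
SPL = 115.5 + (-16.8997) = 98.6

98.6 dB


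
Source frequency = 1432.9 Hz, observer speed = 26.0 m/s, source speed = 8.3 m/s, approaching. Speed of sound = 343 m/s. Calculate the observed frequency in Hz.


Given values:
  f_s = 1432.9 Hz, v_o = 26.0 m/s, v_s = 8.3 m/s
  Direction: approaching
Formula: f_o = f_s * (c + v_o) / (c - v_s)
Numerator: c + v_o = 343 + 26.0 = 369.0
Denominator: c - v_s = 343 - 8.3 = 334.7
f_o = 1432.9 * 369.0 / 334.7 = 1579.74

1579.74 Hz


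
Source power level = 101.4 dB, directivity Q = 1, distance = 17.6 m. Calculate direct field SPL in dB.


Given values:
  Lw = 101.4 dB, Q = 1, r = 17.6 m
Formula: SPL = Lw + 10 * log10(Q / (4 * pi * r^2))
Compute 4 * pi * r^2 = 4 * pi * 17.6^2 = 3892.559
Compute Q / denom = 1 / 3892.559 = 0.0002569
Compute 10 * log10(0.0002569) = -35.9024
SPL = 101.4 + (-35.9024) = 65.5

65.5 dB


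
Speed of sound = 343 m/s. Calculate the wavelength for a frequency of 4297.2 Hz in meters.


Given values:
  c = 343 m/s, f = 4297.2 Hz
Formula: lambda = c / f
lambda = 343 / 4297.2
lambda = 0.0798

0.0798 m


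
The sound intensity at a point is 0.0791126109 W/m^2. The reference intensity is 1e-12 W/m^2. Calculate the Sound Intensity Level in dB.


Given values:
  I = 0.0791126109 W/m^2
  I_ref = 1e-12 W/m^2
Formula: SIL = 10 * log10(I / I_ref)
Compute ratio: I / I_ref = 79112610900
Compute log10: log10(79112610900) = 10.898246
Multiply: SIL = 10 * 10.898246 = 108.98

108.98 dB


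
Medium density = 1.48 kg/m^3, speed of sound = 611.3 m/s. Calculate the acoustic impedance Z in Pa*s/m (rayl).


Given values:
  rho = 1.48 kg/m^3
  c = 611.3 m/s
Formula: Z = rho * c
Z = 1.48 * 611.3
Z = 904.72

904.72 rayl


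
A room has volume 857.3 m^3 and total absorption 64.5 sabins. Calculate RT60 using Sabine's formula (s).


Given values:
  V = 857.3 m^3
  A = 64.5 sabins
Formula: RT60 = 0.161 * V / A
Numerator: 0.161 * 857.3 = 138.0253
RT60 = 138.0253 / 64.5 = 2.14

2.14 s


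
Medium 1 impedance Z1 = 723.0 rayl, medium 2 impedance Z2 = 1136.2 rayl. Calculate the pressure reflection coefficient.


Given values:
  Z1 = 723.0 rayl, Z2 = 1136.2 rayl
Formula: R = (Z2 - Z1) / (Z2 + Z1)
Numerator: Z2 - Z1 = 1136.2 - 723.0 = 413.2
Denominator: Z2 + Z1 = 1136.2 + 723.0 = 1859.2
R = 413.2 / 1859.2 = 0.2222

0.2222


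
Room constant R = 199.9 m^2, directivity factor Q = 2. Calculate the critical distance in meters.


Given values:
  R = 199.9 m^2, Q = 2
Formula: d_c = 0.141 * sqrt(Q * R)
Compute Q * R = 2 * 199.9 = 399.8
Compute sqrt(399.8) = 19.995
d_c = 0.141 * 19.995 = 2.819

2.819 m


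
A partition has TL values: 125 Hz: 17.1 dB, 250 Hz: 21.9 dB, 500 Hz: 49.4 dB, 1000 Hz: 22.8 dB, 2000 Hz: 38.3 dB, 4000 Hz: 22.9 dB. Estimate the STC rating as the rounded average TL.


Given TL values at each frequency:
  125 Hz: 17.1 dB
  250 Hz: 21.9 dB
  500 Hz: 49.4 dB
  1000 Hz: 22.8 dB
  2000 Hz: 38.3 dB
  4000 Hz: 22.9 dB
Formula: STC ~ round(average of TL values)
Sum = 17.1 + 21.9 + 49.4 + 22.8 + 38.3 + 22.9 = 172.4
Average = 172.4 / 6 = 28.73
Rounded: 29

29


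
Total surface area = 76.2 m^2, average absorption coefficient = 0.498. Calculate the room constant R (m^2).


Given values:
  S = 76.2 m^2, alpha = 0.498
Formula: R = S * alpha / (1 - alpha)
Numerator: 76.2 * 0.498 = 37.9476
Denominator: 1 - 0.498 = 0.502
R = 37.9476 / 0.502 = 75.59

75.59 m^2


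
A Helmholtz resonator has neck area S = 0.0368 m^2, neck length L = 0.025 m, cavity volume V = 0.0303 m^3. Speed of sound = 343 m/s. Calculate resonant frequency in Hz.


Given values:
  S = 0.0368 m^2, L = 0.025 m, V = 0.0303 m^3, c = 343 m/s
Formula: f = (c / (2*pi)) * sqrt(S / (V * L))
Compute V * L = 0.0303 * 0.025 = 0.0007575
Compute S / (V * L) = 0.0368 / 0.0007575 = 48.5809
Compute sqrt(48.5809) = 6.97
Compute c / (2*pi) = 343 / 6.283185 = 54.590148
f = 54.590148 * 6.97 = 380.49

380.49 Hz


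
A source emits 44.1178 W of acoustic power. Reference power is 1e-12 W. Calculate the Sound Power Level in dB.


Given values:
  W = 44.1178 W
  W_ref = 1e-12 W
Formula: SWL = 10 * log10(W / W_ref)
Compute ratio: W / W_ref = 44117800000000
Compute log10: log10(44117800000000) = 13.644614
Multiply: SWL = 10 * 13.644614 = 136.45

136.45 dB


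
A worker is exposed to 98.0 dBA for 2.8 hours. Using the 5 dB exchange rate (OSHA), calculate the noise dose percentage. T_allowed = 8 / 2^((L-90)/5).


Given values:
  L = 98.0 dBA, T = 2.8 hours
Formula: T_allowed = 8 / 2^((L - 90) / 5)
Compute exponent: (98.0 - 90) / 5 = 1.6
Compute 2^(1.6) = 3.031433
T_allowed = 8 / 3.031433 = 2.639016 hours
Dose = (T / T_allowed) * 100
Dose = (2.8 / 2.639016) * 100 = 106.1

106.1 %


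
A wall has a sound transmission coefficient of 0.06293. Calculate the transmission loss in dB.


Given values:
  tau = 0.06293
Formula: TL = 10 * log10(1 / tau)
Compute 1 / tau = 1 / 0.06293 = 15.8907
Compute log10(15.8907) = 1.201143
TL = 10 * 1.201143 = 12.01

12.01 dB


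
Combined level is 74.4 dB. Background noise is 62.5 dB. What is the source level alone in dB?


Given values:
  L_total = 74.4 dB, L_bg = 62.5 dB
Formula: L_source = 10 * log10(10^(L_total/10) - 10^(L_bg/10))
Convert to linear:
  10^(74.4/10) = 27542287.0334
  10^(62.5/10) = 1778279.41
Difference: 27542287.0334 - 1778279.41 = 25764007.6234
L_source = 10 * log10(25764007.6234) = 74.11

74.11 dB


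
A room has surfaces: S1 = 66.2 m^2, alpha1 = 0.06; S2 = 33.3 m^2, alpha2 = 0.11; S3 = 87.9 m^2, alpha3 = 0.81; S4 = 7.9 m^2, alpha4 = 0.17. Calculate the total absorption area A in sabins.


Given surfaces:
  Surface 1: 66.2 * 0.06 = 3.972
  Surface 2: 33.3 * 0.11 = 3.663
  Surface 3: 87.9 * 0.81 = 71.199
  Surface 4: 7.9 * 0.17 = 1.343
Formula: A = sum(Si * alpha_i)
A = 3.972 + 3.663 + 71.199 + 1.343
A = 80.18

80.18 sabins


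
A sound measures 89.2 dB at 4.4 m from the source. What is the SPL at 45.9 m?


Given values:
  SPL1 = 89.2 dB, r1 = 4.4 m, r2 = 45.9 m
Formula: SPL2 = SPL1 - 20 * log10(r2 / r1)
Compute ratio: r2 / r1 = 45.9 / 4.4 = 10.4318
Compute log10: log10(10.4318) = 1.018359
Compute drop: 20 * 1.018359 = 20.3672
SPL2 = 89.2 - 20.3672 = 68.83

68.83 dB


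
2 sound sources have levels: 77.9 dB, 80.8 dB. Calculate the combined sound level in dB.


Formula: L_total = 10 * log10( sum(10^(Li/10)) )
  Source 1: 10^(77.9/10) = 61659500.1861
  Source 2: 10^(80.8/10) = 120226443.4617
Sum of linear values = 181885943.6478
L_total = 10 * log10(181885943.6478) = 82.6

82.6 dB


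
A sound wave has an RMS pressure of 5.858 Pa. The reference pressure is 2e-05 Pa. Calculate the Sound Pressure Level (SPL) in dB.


Given values:
  p = 5.858 Pa
  p_ref = 2e-05 Pa
Formula: SPL = 20 * log10(p / p_ref)
Compute ratio: p / p_ref = 5.858 / 2e-05 = 292900
Compute log10: log10(292900) = 5.466719
Multiply: SPL = 20 * 5.466719 = 109.33

109.33 dB


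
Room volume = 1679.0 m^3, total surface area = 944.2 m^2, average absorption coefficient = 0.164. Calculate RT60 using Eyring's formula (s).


Given values:
  V = 1679.0 m^3, S = 944.2 m^2, alpha = 0.164
Formula: RT60 = 0.161 * V / (-S * ln(1 - alpha))
Compute ln(1 - 0.164) = ln(0.836) = -0.179127
Denominator: -944.2 * -0.179127 = 169.1317
Numerator: 0.161 * 1679.0 = 270.319
RT60 = 270.319 / 169.1317 = 1.598

1.598 s


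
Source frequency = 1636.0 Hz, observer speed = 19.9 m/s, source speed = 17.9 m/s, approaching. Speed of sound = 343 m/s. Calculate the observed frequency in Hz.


Given values:
  f_s = 1636.0 Hz, v_o = 19.9 m/s, v_s = 17.9 m/s
  Direction: approaching
Formula: f_o = f_s * (c + v_o) / (c - v_s)
Numerator: c + v_o = 343 + 19.9 = 362.9
Denominator: c - v_s = 343 - 17.9 = 325.1
f_o = 1636.0 * 362.9 / 325.1 = 1826.22

1826.22 Hz


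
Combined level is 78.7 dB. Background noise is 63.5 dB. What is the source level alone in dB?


Given values:
  L_total = 78.7 dB, L_bg = 63.5 dB
Formula: L_source = 10 * log10(10^(L_total/10) - 10^(L_bg/10))
Convert to linear:
  10^(78.7/10) = 74131024.1301
  10^(63.5/10) = 2238721.1386
Difference: 74131024.1301 - 2238721.1386 = 71892302.9915
L_source = 10 * log10(71892302.9915) = 78.57

78.57 dB


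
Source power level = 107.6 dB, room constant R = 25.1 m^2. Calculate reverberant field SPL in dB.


Given values:
  Lw = 107.6 dB, R = 25.1 m^2
Formula: SPL = Lw + 10 * log10(4 / R)
Compute 4 / R = 4 / 25.1 = 0.159363
Compute 10 * log10(0.159363) = -7.9761
SPL = 107.6 + (-7.9761) = 99.62

99.62 dB


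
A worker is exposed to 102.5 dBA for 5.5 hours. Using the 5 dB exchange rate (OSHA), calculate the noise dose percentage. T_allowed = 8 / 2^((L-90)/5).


Given values:
  L = 102.5 dBA, T = 5.5 hours
Formula: T_allowed = 8 / 2^((L - 90) / 5)
Compute exponent: (102.5 - 90) / 5 = 2.5
Compute 2^(2.5) = 5.656854
T_allowed = 8 / 5.656854 = 1.414214 hours
Dose = (T / T_allowed) * 100
Dose = (5.5 / 1.414214) * 100 = 388.91

388.91 %


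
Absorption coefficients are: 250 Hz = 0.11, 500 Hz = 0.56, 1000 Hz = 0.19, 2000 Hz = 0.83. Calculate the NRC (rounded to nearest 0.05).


Given values:
  a_250 = 0.11, a_500 = 0.56
  a_1000 = 0.19, a_2000 = 0.83
Formula: NRC = (a250 + a500 + a1000 + a2000) / 4
Sum = 0.11 + 0.56 + 0.19 + 0.83 = 1.69
NRC = 1.69 / 4 = 0.4225
Rounded to nearest 0.05: 0.4

0.4


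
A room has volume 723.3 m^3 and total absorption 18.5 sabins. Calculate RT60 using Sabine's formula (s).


Given values:
  V = 723.3 m^3
  A = 18.5 sabins
Formula: RT60 = 0.161 * V / A
Numerator: 0.161 * 723.3 = 116.4513
RT60 = 116.4513 / 18.5 = 6.295

6.295 s


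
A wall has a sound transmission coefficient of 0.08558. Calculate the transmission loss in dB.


Given values:
  tau = 0.08558
Formula: TL = 10 * log10(1 / tau)
Compute 1 / tau = 1 / 0.08558 = 11.685
Compute log10(11.685) = 1.067629
TL = 10 * 1.067629 = 10.68

10.68 dB


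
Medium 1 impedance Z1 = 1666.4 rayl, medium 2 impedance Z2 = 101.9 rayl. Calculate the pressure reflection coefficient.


Given values:
  Z1 = 1666.4 rayl, Z2 = 101.9 rayl
Formula: R = (Z2 - Z1) / (Z2 + Z1)
Numerator: Z2 - Z1 = 101.9 - 1666.4 = -1564.5
Denominator: Z2 + Z1 = 101.9 + 1666.4 = 1768.3
R = -1564.5 / 1768.3 = -0.8847

-0.8847


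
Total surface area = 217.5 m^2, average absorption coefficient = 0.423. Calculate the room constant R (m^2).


Given values:
  S = 217.5 m^2, alpha = 0.423
Formula: R = S * alpha / (1 - alpha)
Numerator: 217.5 * 0.423 = 92.0025
Denominator: 1 - 0.423 = 0.577
R = 92.0025 / 0.577 = 159.45

159.45 m^2


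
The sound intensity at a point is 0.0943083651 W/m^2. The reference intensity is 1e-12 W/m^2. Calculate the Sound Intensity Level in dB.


Given values:
  I = 0.0943083651 W/m^2
  I_ref = 1e-12 W/m^2
Formula: SIL = 10 * log10(I / I_ref)
Compute ratio: I / I_ref = 94308365100
Compute log10: log10(94308365100) = 10.97455
Multiply: SIL = 10 * 10.97455 = 109.75

109.75 dB


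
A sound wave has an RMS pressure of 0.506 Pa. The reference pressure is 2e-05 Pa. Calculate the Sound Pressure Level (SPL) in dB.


Given values:
  p = 0.506 Pa
  p_ref = 2e-05 Pa
Formula: SPL = 20 * log10(p / p_ref)
Compute ratio: p / p_ref = 0.506 / 2e-05 = 25300
Compute log10: log10(25300) = 4.403121
Multiply: SPL = 20 * 4.403121 = 88.06

88.06 dB


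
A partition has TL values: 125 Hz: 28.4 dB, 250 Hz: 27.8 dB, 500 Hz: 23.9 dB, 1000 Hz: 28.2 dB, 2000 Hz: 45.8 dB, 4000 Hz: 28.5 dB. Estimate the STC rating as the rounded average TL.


Given TL values at each frequency:
  125 Hz: 28.4 dB
  250 Hz: 27.8 dB
  500 Hz: 23.9 dB
  1000 Hz: 28.2 dB
  2000 Hz: 45.8 dB
  4000 Hz: 28.5 dB
Formula: STC ~ round(average of TL values)
Sum = 28.4 + 27.8 + 23.9 + 28.2 + 45.8 + 28.5 = 182.6
Average = 182.6 / 6 = 30.43
Rounded: 30

30


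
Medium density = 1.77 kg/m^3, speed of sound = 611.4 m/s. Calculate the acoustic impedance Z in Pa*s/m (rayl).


Given values:
  rho = 1.77 kg/m^3
  c = 611.4 m/s
Formula: Z = rho * c
Z = 1.77 * 611.4
Z = 1082.18

1082.18 rayl


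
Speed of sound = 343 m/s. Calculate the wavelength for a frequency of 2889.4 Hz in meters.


Given values:
  c = 343 m/s, f = 2889.4 Hz
Formula: lambda = c / f
lambda = 343 / 2889.4
lambda = 0.1187

0.1187 m
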